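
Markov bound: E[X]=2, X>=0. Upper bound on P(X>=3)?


Markov: P(X >= a) <= E[X]/a
P(X >= 3) <= 2/3

2/3


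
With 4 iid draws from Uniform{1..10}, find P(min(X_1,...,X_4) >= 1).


P(min >= 1) = P(all X_i >= 1) = (P(X_1 >= 1))^4
= (10/10)^4 = 1^4 = 1

1


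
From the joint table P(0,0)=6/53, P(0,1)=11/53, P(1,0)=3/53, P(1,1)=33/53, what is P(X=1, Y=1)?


Read from table: P(X=1, Y=1) = 33/53

33/53


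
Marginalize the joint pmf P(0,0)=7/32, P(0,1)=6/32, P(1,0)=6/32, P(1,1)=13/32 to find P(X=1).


P(X=1) = P(1,0)+P(1,1) = 6/32 + 13/32 = 19/32

19/32


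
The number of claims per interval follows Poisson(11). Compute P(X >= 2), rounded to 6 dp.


P(X>=2) = 1 - P(X<=1) = 1 - (e^(-11)*11^0/0! + e^(-11)*11^1/1!)
≈ 1 - (0.0000167017 + 0.0001837187)
= 1 - 0.0002004204 = 0.9997995796
≈ 0.999800

0.999800


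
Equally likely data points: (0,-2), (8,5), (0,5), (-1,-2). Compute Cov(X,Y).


E[X]=7/4, E[Y]=3/2, E[XY]=21/2
Cov(X,Y) = E[XY] - E[X]E[Y] = 21/2 - 7/4*3/2 = 63/8

63/8


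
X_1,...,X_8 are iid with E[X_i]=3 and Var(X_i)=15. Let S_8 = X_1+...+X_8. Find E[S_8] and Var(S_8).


E[S_n] = n*mu = 8*3 = 24
Var(S_n) = n*sigma^2 = 8*15 = 120

E[S_8]=24, Var(S_8)=120


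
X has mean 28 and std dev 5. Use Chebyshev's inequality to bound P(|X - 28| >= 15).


k = 15/5 = 3
Chebyshev: P(|X-mu| >= k*sigma) <= 1/k^2 = 1/3^2 = 1/9

1/9


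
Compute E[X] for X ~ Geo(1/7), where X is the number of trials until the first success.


For geometric (trials until first success), E[X] = 1/p = 1/(1/7) = 7

7


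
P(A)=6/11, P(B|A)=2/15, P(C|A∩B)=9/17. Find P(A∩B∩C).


P(A∩B∩C) = P(A) * P(B|A) * P(C|A∩B)
= 6/11 * 2/15 * 9/17
= 4/55 * 9/17 = 36/935

36/935


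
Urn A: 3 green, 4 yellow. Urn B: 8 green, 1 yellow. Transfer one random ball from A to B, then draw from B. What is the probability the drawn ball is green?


P(transfer green) = 3/7; P(transfer yellow) = 4/7
If green transferred: Urn II has 9 green of 10, so P(green|green moved) = 9/10
If yellow transferred: Urn II has 8 green of 10, so P(green|yellow moved) = 4/5
By total probability: P(green) = 3/7*9/10 + 4/7*4/5 = 59/70

59/70


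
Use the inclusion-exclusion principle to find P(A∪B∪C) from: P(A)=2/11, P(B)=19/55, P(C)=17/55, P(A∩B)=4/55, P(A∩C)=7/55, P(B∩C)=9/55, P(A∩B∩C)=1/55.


P(A∪B∪C) = P(A)+P(B)+P(C) - P(AB)-P(AC)-P(BC) + P(ABC)
= 2/11+19/55+17/55 - 4/55-7/55-9/55 + 1/55
= 27/55

27/55


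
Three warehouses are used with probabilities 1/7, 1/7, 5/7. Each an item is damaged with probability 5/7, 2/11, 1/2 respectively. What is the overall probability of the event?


P(A) = P(A|B1)P(B1) + P(A|B2)P(B2) + P(A|B3)P(B3)
= 5/7*1/7 + 2/11*1/7 + 1/2*5/7
= 5/49 + 2/77 + 5/14 = 523/1078

523/1078


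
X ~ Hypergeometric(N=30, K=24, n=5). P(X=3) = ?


P(X=3) = C(24,3)*C(6,2) / C(30,5)
= 2024*15 / 142506
= 30360/142506 = 5060/23751

5060/23751


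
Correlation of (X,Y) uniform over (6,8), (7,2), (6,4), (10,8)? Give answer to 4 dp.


Cov(X,Y) = 1.6250, Var(X) = 2.6875, Var(Y) = 6.7500
rho = Cov/(sqrt(VarX)*sqrt(VarY)) = 0.3815

0.3815


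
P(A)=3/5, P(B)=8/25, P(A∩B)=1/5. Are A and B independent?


P(A)*P(B) = 3/5*8/25 = 24/125
P(A∩B) = 1/5 != 24/125, so not independent

No, A and B are not independent


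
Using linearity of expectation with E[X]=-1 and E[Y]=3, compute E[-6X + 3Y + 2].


E[-6X + 3Y + 2] = -6*E[X] + 3*E[Y] + 2
= (-6)*(-1) + (3)*(3) + (2)
= 6 + 9 + 2 = 17

17


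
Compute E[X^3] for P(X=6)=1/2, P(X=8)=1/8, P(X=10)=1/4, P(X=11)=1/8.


E[X^3] = sum(g(x)*P(x))
= 216*1/2 + 512*1/8 + 1000*1/4 + 1331*1/8
= 4707/8

4707/8


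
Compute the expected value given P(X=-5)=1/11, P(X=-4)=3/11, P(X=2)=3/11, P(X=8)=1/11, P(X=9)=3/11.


E[X] = sum(x * P(x))
= -5*1/11 - 4*3/11 + 2*3/11 + 8*1/11 + 9*3/11
= 24/11

24/11


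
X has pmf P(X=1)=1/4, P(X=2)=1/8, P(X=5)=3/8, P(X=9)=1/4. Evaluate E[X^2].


E[X^2] = sum(x^2 * P(x))
= 1*1/4 + 4*1/8 + 25*3/8 + 81*1/4
= 243/8

243/8


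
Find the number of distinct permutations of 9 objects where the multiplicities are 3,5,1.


9! = 362880
Denominator: 3!=6 * 5!=120 * 1!=1
Coefficient = 362880 / 720 = 504

504


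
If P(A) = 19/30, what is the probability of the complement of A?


P(A') = 1 - P(A) = 1 - 19/30 = 11/30

11/30


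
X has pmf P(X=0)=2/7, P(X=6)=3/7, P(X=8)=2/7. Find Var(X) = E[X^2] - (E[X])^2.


E[X] = 34/7, E[X^2] = 236/7
Var(X) = E[X^2] - (E[X])^2 = 236/7 - (34/7)^2 = 496/49

496/49


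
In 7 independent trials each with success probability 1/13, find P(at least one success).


P(at least one) = 1 - P(none)
P(none) = (1 - 1/13)^7 = (12/13)^7 = 35831808/62748517
P(at least one) = 1 - 35831808/62748517 = 26916709/62748517

26916709/62748517


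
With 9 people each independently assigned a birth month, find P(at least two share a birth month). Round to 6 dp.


P(all different) = prod((12-i)/12 for i=0..8) = 0.015472
P(at least one match) = 1 - 0.015472 = 0.984528

0.984528


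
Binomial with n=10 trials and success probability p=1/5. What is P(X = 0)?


P(X=0) = C(10,0) * p^0 * (1-p)^10
= 1 * 1 * 1048576/9765625
= 1048576/9765625

1048576/9765625


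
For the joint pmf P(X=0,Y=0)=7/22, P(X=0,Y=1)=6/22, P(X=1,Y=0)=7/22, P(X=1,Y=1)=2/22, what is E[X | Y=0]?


P(Y=0) = 14/22
E[X|Y=0] = (0*7 + 1*7)/14 = 7/14 = 1/2

1/2


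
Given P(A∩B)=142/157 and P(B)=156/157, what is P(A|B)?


P(A|B) = P(A∩B)/P(B) = (142/157)/(156/157) = 142/156 = 71/78

71/78


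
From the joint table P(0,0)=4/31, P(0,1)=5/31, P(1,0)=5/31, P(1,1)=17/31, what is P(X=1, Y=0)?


Read from table: P(X=1, Y=0) = 5/31

5/31


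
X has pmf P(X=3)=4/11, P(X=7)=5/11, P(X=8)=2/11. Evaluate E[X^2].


E[X^2] = sum(x^2 * P(x))
= 9*4/11 + 49*5/11 + 64*2/11
= 409/11

409/11


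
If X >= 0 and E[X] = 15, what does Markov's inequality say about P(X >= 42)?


Markov: P(X >= a) <= E[X]/a
P(X >= 42) <= 15/42 = 5/14

5/14


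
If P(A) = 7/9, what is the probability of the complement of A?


P(A') = 1 - P(A) = 1 - 7/9 = 2/9

2/9


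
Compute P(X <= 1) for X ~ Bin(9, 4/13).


P(X<=1) = P(X=0) + P(X=1)
= 387420489/10604499373 + 1549681956/10604499373
= 1937102445/10604499373

1937102445/10604499373


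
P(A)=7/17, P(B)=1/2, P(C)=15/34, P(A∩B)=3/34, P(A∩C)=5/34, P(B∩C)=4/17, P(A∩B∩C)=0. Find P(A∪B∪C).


P(A∪B∪C) = P(A)+P(B)+P(C) - P(AB)-P(AC)-P(BC) + P(ABC)
= 7/17+1/2+15/34 - 3/34-5/34-4/17 + 0
= 15/17

15/17


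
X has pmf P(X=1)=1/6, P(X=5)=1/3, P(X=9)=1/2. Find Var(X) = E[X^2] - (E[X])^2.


E[X] = 19/3, E[X^2] = 49
Var(X) = E[X^2] - (E[X])^2 = 49 - (19/3)^2 = 80/9

80/9


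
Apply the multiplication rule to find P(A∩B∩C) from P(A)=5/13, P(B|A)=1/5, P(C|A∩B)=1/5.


P(A∩B∩C) = P(A) * P(B|A) * P(C|A∩B)
= 5/13 * 1/5 * 1/5
= 1/13 * 1/5 = 1/65

1/65


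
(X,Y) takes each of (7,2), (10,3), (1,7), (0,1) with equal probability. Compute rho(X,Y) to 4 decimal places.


Cov(X,Y) = -1.8750, Var(X) = 17.2500, Var(Y) = 5.1875
rho = Cov/(sqrt(VarX)*sqrt(VarY)) = -0.1982

-0.1982


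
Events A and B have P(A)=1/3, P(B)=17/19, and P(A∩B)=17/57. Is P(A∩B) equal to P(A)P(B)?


P(A)*P(B) = 1/3*17/19 = 17/57
P(A∩B) = 17/57, which equals P(A)P(B), so independent

Yes, A and B are independent


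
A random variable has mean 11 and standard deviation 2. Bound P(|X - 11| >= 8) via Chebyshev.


k = 8/2 = 4
Chebyshev: P(|X-mu| >= k*sigma) <= 1/k^2 = 1/4^2 = 1/16

1/16


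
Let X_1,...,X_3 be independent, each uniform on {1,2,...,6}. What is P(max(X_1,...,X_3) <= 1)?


P(max <= 1) = P(all X_i <= 1) = (P(X_1 <= 1))^3
= (1/6)^3 = 1/216

1/216


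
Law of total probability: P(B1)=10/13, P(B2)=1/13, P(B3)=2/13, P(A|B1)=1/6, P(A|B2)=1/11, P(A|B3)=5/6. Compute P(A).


P(A) = P(A|B1)P(B1) + P(A|B2)P(B2) + P(A|B3)P(B3)
= 1/6*10/13 + 1/11*1/13 + 5/6*2/13
= 5/39 + 1/143 + 5/39 = 113/429

113/429


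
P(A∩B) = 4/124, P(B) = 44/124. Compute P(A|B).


P(A|B) = P(A∩B)/P(B) = (4/124)/(44/124) = 4/44 = 1/11

1/11


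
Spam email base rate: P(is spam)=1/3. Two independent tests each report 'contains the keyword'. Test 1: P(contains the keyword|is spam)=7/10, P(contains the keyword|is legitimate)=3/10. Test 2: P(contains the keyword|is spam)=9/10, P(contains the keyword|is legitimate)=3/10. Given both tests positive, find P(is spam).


After test 1: P(+) = 7/10*1/3 + 3/10*2/3 = 13/30
P(B|+) = (7/30)/(13/30) = 7/13
After test 2 (use post1 as new prior): P(+) = 9/10*7/13 + 3/10*6/13 = 81/130
P(B|+,+) = (63/130)/(81/130) = 7/9

7/9


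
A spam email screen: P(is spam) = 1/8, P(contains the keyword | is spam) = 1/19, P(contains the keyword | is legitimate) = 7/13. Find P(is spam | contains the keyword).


P(A) = P(A|B)P(B) + P(A|B')P(B') = 1/19*1/8 + 7/13*7/8 = 118/247
P(B|A) = P(A|B)P(B)/P(A) = (1/152)/(118/247) = 13/944

13/944


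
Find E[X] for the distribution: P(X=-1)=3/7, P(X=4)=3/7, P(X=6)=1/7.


E[X] = sum(x * P(x))
= -1*3/7 + 4*3/7 + 6*1/7
= 15/7

15/7


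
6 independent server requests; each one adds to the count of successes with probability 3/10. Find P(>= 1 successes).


P(at least one) = 1 - P(none)
P(none) = (1 - 3/10)^6 = (7/10)^6 = 117649/1000000
P(at least one) = 1 - 117649/1000000 = 882351/1000000

882351/1000000


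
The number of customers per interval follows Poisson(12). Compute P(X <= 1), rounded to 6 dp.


P(X<=1) = e^(-12)*12^0/0! + e^(-12)*12^1/1!
≈ 0.0000061442 + 0.0000737305
= 0.0000798747
≈ 0.000080

0.000080


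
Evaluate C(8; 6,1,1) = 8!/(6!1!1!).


8! = 40320
Denominator: 6!=720 * 1!=1 * 1!=1
Coefficient = 40320 / 720 = 56

56


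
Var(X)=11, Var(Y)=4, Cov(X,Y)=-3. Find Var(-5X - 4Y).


Var(-5X - 4Y) = (-5)^2*Var(X) + (-4)^2*Var(Y) + 2*(-5)*(-4)*Cov(X,Y)
= 25*11 + 16*4 + 40*(-3)
= 275 + 64 - 120 = 219

219


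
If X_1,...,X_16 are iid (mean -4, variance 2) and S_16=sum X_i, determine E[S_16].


E[S_n] = n*E[X_1] = 16*-4 = -64

-64


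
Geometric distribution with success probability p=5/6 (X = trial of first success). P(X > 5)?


P(X > 5) = P(first 5 trials all fail) = (1-p)^5 = (1/6)^5 = 1/7776

1/7776


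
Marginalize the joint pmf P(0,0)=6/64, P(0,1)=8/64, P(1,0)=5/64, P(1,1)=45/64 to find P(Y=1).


P(Y=1) = P(0,1)+P(1,1) = 8/64 + 45/64 = 53/64

53/64


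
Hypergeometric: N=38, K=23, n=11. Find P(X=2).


P(X=2) = C(23,2)*C(15,9) / C(38,11)
= 253*5005 / 1203322288
= 1266265/1203322288 = 180895/171903184

180895/171903184


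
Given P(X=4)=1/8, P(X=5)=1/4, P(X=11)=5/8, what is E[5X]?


E[5X] = sum(g(x)*P(x))
= 20*1/8 + 25*1/4 + 55*5/8
= 345/8

345/8


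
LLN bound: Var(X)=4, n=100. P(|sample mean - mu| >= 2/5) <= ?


Var(Xbar) = Var(X)/n = 4/100
Chebyshev: P(|Xbar-mu| >= 2/5) <= Var(Xbar)/(2/5)^2 = (1/25)/(4/25) = 1/4

1/4


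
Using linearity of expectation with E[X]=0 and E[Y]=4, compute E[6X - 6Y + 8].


E[6X - 6Y + 8] = 6*E[X] - 6*E[Y] + 8
= (6)*(0) + (-6)*(4) + (8)
= 0 - 24 + 8 = -16

-16


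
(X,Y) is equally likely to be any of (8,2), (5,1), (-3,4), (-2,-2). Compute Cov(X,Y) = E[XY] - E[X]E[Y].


E[X]=2, E[Y]=5/4, E[XY]=13/4
Cov(X,Y) = E[XY] - E[X]E[Y] = 13/4 - 2*5/4 = 3/4

3/4


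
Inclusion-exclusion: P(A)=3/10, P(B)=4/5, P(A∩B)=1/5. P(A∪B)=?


P(A∪B) = P(A) + P(B) - P(A∩B)
= 3/10 + 4/5 - 1/5 = 9/10

9/10


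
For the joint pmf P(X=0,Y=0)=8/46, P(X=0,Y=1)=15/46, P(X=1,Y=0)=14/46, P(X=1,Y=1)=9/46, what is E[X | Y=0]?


P(Y=0) = 22/46
E[X|Y=0] = (0*8 + 1*14)/22 = 14/22 = 7/11

7/11


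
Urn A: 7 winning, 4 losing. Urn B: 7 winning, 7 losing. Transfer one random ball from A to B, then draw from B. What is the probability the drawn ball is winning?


P(transfer winning) = 7/11; P(transfer losing) = 4/11
If winning transferred: Urn II has 8 winning of 15, so P(winning|winning moved) = 8/15
If losing transferred: Urn II has 7 winning of 15, so P(winning|losing moved) = 7/15
By total probability: P(winning) = 7/11*8/15 + 4/11*7/15 = 28/55

28/55


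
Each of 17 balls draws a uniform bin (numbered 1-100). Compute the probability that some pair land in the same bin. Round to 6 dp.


P(all different) = prod((100-i)/100 for i=0..16) = 0.236537
P(at least one match) = 1 - 0.236537 = 0.763463

0.763463


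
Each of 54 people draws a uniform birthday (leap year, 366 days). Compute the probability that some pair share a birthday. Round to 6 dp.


P(all different) = prod((366-i)/366 for i=0..53) = 0.016316
P(at least one match) = 1 - 0.016316 = 0.983684

0.983684


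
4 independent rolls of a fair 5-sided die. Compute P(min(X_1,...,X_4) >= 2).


P(min >= 2) = P(all X_i >= 2) = (P(X_1 >= 2))^4
= (4/5)^4 = 256/625

256/625


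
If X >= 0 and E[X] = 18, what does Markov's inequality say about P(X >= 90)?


Markov: P(X >= a) <= E[X]/a
P(X >= 90) <= 18/90 = 1/5

1/5


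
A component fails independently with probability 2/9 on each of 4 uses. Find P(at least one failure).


P(at least one) = 1 - P(none)
P(none) = (1 - 2/9)^4 = (7/9)^4 = 2401/6561
P(at least one) = 1 - 2401/6561 = 4160/6561

4160/6561


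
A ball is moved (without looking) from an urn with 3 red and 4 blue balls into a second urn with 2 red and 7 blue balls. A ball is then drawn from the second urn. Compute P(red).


P(transfer red) = 3/7; P(transfer blue) = 4/7
If red transferred: Urn II has 3 red of 10, so P(red|red moved) = 3/10
If blue transferred: Urn II has 2 red of 10, so P(red|blue moved) = 1/5
By total probability: P(red) = 3/7*3/10 + 4/7*1/5 = 17/70

17/70


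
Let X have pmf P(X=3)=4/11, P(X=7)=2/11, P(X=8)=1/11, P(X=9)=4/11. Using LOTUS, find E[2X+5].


E[2X+5] = sum(g(x)*P(x))
= 11*4/11 + 19*2/11 + 21*1/11 + 23*4/11
= 195/11

195/11


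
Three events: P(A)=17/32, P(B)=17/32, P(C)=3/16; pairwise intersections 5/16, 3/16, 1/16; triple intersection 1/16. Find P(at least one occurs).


P(A∪B∪C) = P(A)+P(B)+P(C) - P(AB)-P(AC)-P(BC) + P(ABC)
= 17/32+17/32+3/16 - 5/16-3/16-1/16 + 1/16
= 3/4

3/4


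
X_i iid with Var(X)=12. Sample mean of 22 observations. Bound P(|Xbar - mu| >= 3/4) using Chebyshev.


Var(Xbar) = Var(X)/n = 12/22
Chebyshev: P(|Xbar-mu| >= 3/4) <= Var(Xbar)/(3/4)^2 = (6/11)/(9/16) = 32/33

32/33


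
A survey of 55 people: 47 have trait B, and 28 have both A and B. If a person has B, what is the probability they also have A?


P(A|B) = P(A∩B)/P(B) = (28/55)/(47/55) = 28/47

28/47


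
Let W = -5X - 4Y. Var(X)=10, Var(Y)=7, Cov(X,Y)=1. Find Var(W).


Var(-5X - 4Y) = (-5)^2*Var(X) + (-4)^2*Var(Y) + 2*(-5)*(-4)*Cov(X,Y)
= 25*10 + 16*7 + 40*1
= 250 + 112 + 40 = 402

402


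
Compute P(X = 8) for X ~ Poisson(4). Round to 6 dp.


P(X=8) = e^(-4) * 4^8 / 8!
≈ 0.01831563889 * 65536 / 40320
≈ 0.029770

0.029770


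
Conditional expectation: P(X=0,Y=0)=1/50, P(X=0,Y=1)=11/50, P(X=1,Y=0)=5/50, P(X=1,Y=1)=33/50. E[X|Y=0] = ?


P(Y=0) = 6/50
E[X|Y=0] = (0*1 + 1*5)/6 = 5/6

5/6


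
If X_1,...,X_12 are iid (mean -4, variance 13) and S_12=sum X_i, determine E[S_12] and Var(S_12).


E[S_n] = n*mu = 12*-4 = -48
Var(S_n) = n*sigma^2 = 12*13 = 156

E[S_12]=-48, Var(S_12)=156


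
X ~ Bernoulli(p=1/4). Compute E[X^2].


For Bernoulli: X in {0,1}
E[X^2] = 0^2*(1-1/4) + 1^2*1/4 = 1/4

1/4


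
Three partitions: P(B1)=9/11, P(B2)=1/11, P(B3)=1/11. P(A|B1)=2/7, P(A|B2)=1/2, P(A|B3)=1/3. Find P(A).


P(A) = P(A|B1)P(B1) + P(A|B2)P(B2) + P(A|B3)P(B3)
= 2/7*9/11 + 1/2*1/11 + 1/3*1/11
= 18/77 + 1/22 + 1/33 = 13/42

13/42


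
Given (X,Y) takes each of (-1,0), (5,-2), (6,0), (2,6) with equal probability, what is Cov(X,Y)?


E[X]=3, E[Y]=1, E[XY]=1/2
Cov(X,Y) = E[XY] - E[X]E[Y] = 1/2 - 3*1 = -5/2

-5/2


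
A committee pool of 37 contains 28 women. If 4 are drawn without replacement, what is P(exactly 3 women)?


P(X=3) = C(28,3)*C(9,1) / C(37,4)
= 3276*9 / 66045
= 29484/66045 = 1404/3145

1404/3145


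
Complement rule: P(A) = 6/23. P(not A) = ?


P(A') = 1 - P(A) = 1 - 6/23 = 17/23

17/23


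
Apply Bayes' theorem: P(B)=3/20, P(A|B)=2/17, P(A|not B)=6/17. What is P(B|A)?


P(A) = P(A|B)P(B) + P(A|B')P(B') = 2/17*3/20 + 6/17*17/20 = 27/85
P(B|A) = P(A|B)P(B)/P(A) = (3/170)/(27/85) = 1/18

1/18


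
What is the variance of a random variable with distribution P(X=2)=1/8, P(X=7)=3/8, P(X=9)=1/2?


E[X] = 59/8, E[X^2] = 475/8
Var(X) = E[X^2] - (E[X])^2 = 475/8 - (59/8)^2 = 319/64

319/64


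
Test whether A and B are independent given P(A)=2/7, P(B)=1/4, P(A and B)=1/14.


P(A)*P(B) = 2/7*1/4 = 1/14
P(A∩B) = 1/14, which equals P(A)P(B), so independent

Yes, A and B are independent


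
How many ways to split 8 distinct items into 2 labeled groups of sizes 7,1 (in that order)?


8! = 40320
Denominator: 7!=5040 * 1!=1
Coefficient = 40320 / 5040 = 8

8


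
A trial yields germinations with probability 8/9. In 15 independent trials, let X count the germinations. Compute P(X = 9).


P(X=9) = C(15,9) * p^9 * (1-p)^6
= 5005 * 134217728/387420489 * 1/531441
= 671759728640/205891132094649

671759728640/205891132094649


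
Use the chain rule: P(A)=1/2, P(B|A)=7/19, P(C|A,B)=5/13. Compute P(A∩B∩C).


P(A∩B∩C) = P(A) * P(B|A) * P(C|A∩B)
= 1/2 * 7/19 * 5/13
= 7/38 * 5/13 = 35/494

35/494


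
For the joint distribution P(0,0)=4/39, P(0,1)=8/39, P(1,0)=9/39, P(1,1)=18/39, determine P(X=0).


P(X=0) = P(0,0)+P(0,1) = 4/39 + 8/39 = 12/39 = 4/13

4/13


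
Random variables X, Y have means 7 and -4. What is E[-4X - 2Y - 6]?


E[-4X - 2Y - 6] = -4*E[X] - 2*E[Y] - 6
= (-4)*(7) + (-2)*(-4) + (-6)
= -28 + 8 - 6 = -26

-26


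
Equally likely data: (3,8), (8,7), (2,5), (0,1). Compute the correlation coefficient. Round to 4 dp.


Cov(X,Y) = 5.4375, Var(X) = 8.6875, Var(Y) = 7.1875
rho = Cov/(sqrt(VarX)*sqrt(VarY)) = 0.6881

0.6881


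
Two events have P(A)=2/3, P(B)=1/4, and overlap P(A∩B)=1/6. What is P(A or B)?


P(A∪B) = P(A) + P(B) - P(A∩B)
= 2/3 + 1/4 - 1/6 = 3/4

3/4


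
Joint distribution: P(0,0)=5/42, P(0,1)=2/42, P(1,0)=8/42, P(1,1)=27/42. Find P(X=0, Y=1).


Read from table: P(X=0, Y=1) = 2/42 = 1/21

1/21


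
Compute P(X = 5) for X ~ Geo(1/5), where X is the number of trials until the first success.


P(X=5) = (1-p)^4 * p = (4/5)^4 * 1/5
= 256/625 * 1/5 = 256/3125

256/3125


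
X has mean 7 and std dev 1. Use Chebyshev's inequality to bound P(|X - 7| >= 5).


k = 5/1 = 5
Chebyshev: P(|X-mu| >= k*sigma) <= 1/k^2 = 1/5^2 = 1/25

1/25


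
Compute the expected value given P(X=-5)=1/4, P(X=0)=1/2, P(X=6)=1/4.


E[X] = sum(x * P(x))
= -5*1/4 + 0*1/2 + 6*1/4
= 1/4

1/4


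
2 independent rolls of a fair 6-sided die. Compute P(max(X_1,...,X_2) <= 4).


P(max <= 4) = P(all X_i <= 4) = (P(X_1 <= 4))^2
= (4/6)^2 = (2/3)^2 = 4/9

4/9


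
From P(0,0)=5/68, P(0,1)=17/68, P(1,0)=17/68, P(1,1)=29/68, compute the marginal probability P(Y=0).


P(Y=0) = P(0,0)+P(1,0) = 5/68 + 17/68 = 22/68 = 11/34

11/34


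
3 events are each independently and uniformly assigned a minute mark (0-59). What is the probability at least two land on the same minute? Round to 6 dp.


P(all different) = prod((60-i)/60 for i=0..2) = 0.950556
P(at least one match) = 1 - 0.950556 = 0.049444

0.049444


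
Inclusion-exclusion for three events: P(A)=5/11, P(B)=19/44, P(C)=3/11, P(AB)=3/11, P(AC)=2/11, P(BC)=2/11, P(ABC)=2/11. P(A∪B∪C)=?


P(A∪B∪C) = P(A)+P(B)+P(C) - P(AB)-P(AC)-P(BC) + P(ABC)
= 5/11+19/44+3/11 - 3/11-2/11-2/11 + 2/11
= 31/44

31/44


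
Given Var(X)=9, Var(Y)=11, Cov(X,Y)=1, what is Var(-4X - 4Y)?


Var(-4X - 4Y) = (-4)^2*Var(X) + (-4)^2*Var(Y) + 2*(-4)*(-4)*Cov(X,Y)
= 16*9 + 16*11 + 32*1
= 144 + 176 + 32 = 352

352


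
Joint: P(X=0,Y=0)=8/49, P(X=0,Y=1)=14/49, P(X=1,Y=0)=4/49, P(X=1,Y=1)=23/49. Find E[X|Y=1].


P(Y=1) = 37/49
E[X|Y=1] = (0*14 + 1*23)/37 = 23/37

23/37


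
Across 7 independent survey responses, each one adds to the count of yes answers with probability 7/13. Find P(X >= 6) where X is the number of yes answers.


P(X>=6) = P(X=6) + P(X=7)
= 4941258/62748517 + 823543/62748517
= 5764801/62748517

5764801/62748517


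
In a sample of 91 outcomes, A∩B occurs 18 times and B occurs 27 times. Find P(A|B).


P(A|B) = P(A∩B)/P(B) = (18/91)/(27/91) = 18/27 = 2/3

2/3


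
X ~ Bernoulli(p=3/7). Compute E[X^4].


For Bernoulli: X in {0,1}
E[X^4] = 0^4*(1-3/7) + 1^4*3/7 = 3/7

3/7


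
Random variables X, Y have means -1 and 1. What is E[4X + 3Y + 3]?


E[4X + 3Y + 3] = 4*E[X] + 3*E[Y] + 3
= (4)*(-1) + (3)*(1) + (3)
= -4 + 3 + 3 = 2

2


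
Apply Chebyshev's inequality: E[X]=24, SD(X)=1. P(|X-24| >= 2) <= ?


k = 2/1 = 2
Chebyshev: P(|X-mu| >= k*sigma) <= 1/k^2 = 1/2^2 = 1/4

1/4


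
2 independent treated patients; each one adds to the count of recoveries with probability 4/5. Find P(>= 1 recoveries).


P(at least one) = 1 - P(none)
P(none) = (1 - 4/5)^2 = (1/5)^2 = 1/25
P(at least one) = 1 - 1/25 = 24/25

24/25


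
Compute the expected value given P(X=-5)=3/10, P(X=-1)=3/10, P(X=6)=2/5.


E[X] = sum(x * P(x))
= -5*3/10 - 1*3/10 + 6*2/5
= 3/5

3/5


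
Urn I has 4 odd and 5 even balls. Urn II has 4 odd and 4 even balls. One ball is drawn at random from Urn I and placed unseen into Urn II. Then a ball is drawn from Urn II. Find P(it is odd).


P(transfer odd) = 4/9; P(transfer even) = 5/9
If odd transferred: Urn II has 5 odd of 9, so P(odd|odd moved) = 5/9
If even transferred: Urn II has 4 odd of 9, so P(odd|even moved) = 4/9
By total probability: P(odd) = 4/9*5/9 + 5/9*4/9 = 40/81

40/81


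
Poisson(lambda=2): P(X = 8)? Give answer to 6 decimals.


P(X=8) = e^(-2) * 2^8 / 8!
≈ 0.1353352832 * 256 / 40320
≈ 0.000859

0.000859


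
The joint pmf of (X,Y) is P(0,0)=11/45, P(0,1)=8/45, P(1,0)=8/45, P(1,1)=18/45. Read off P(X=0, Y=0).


Read from table: P(X=0, Y=0) = 11/45

11/45


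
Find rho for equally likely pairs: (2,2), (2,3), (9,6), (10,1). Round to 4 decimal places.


Cov(X,Y) = 1.2500, Var(X) = 14.1875, Var(Y) = 3.5000
rho = Cov/(sqrt(VarX)*sqrt(VarY)) = 0.1774

0.1774


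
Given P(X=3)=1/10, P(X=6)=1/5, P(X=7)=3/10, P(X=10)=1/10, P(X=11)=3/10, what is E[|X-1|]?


E[|X-1|] = sum(g(x)*P(x))
= 2*1/10 + 5*1/5 + 6*3/10 + 9*1/10 + 10*3/10
= 69/10

69/10


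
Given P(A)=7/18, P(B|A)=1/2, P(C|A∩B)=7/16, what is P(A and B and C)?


P(A∩B∩C) = P(A) * P(B|A) * P(C|A∩B)
= 7/18 * 1/2 * 7/16
= 7/36 * 7/16 = 49/576

49/576


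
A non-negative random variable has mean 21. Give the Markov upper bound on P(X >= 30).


Markov: P(X >= a) <= E[X]/a
P(X >= 30) <= 21/30 = 7/10

7/10


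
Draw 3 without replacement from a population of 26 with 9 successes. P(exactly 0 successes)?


P(X=0) = C(9,0)*C(17,3) / C(26,3)
= 1*680 / 2600
= 680/2600 = 17/65

17/65


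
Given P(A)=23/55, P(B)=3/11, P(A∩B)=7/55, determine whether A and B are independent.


P(A)*P(B) = 23/55*3/11 = 69/605
P(A∩B) = 7/55 != 69/605, so not independent

No, A and B are not independent


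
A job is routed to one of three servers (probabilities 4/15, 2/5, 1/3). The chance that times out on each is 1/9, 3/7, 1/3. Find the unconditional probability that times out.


P(A) = P(A|B1)P(B1) + P(A|B2)P(B2) + P(A|B3)P(B3)
= 1/9*4/15 + 3/7*2/5 + 1/3*1/3
= 4/135 + 6/35 + 1/9 = 59/189

59/189


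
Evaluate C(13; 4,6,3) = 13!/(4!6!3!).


13! = 6227020800
Denominator: 4!=24 * 6!=720 * 3!=6
Coefficient = 6227020800 / 103680 = 60060

60060


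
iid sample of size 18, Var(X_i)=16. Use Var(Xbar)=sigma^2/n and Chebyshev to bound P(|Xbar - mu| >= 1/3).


Var(Xbar) = Var(X)/n = 16/18
Chebyshev: P(|Xbar-mu| >= 1/3) <= Var(Xbar)/(1/3)^2 = (8/9)/(1/9) = 8
Bound exceeds 1, so trivial bound: 1

1


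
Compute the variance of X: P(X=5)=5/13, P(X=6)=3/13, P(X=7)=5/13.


E[X] = 6, E[X^2] = 478/13
Var(X) = E[X^2] - (E[X])^2 = 478/13 - (6)^2 = 10/13

10/13


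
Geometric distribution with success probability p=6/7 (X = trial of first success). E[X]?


For geometric (trials until first success), E[X] = 1/p = 1/(6/7) = 7/6

7/6


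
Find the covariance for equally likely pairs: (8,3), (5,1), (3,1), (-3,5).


E[X]=13/4, E[Y]=5/2, E[XY]=17/4
Cov(X,Y) = E[XY] - E[X]E[Y] = 17/4 - 13/4*5/2 = -31/8

-31/8


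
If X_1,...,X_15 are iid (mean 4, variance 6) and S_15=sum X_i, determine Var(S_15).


By independence, Var(S_n) = n*Var(X_1) = 15*6 = 90

90


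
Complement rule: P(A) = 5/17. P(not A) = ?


P(A') = 1 - P(A) = 1 - 5/17 = 12/17

12/17


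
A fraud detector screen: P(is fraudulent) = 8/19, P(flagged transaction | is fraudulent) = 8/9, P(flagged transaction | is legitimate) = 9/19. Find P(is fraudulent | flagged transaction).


P(A) = P(A|B)P(B) + P(A|B')P(B') = 8/9*8/19 + 9/19*11/19 = 2107/3249
P(B|A) = P(A|B)P(B)/P(A) = (64/171)/(2107/3249) = 1216/2107

1216/2107


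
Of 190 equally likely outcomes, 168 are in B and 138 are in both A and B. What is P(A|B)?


P(A|B) = P(A∩B)/P(B) = (138/190)/(168/190) = 138/168 = 23/28

23/28


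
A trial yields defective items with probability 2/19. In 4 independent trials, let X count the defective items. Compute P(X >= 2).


P(X>=2) = P(X=2) + P(X=3) + P(X=4)
= 6936/130321 + 544/130321 + 16/130321
= 7496/130321

7496/130321


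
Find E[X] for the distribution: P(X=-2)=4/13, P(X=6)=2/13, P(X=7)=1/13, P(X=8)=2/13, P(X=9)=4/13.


E[X] = sum(x * P(x))
= -2*4/13 + 6*2/13 + 7*1/13 + 8*2/13 + 9*4/13
= 63/13

63/13


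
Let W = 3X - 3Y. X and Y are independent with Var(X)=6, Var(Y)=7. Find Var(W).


Independence => Cov(X,Y)=0
Var(3X - 3Y) = 3^2*Var(X) + (-3)^2*Var(Y)
= 9*6 + 9*7 = 117

117


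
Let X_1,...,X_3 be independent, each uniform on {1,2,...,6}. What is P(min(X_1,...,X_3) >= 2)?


P(min >= 2) = P(all X_i >= 2) = (P(X_1 >= 2))^3
= (5/6)^3 = 125/216

125/216


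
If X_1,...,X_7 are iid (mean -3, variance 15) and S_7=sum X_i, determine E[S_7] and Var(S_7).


E[S_n] = n*mu = 7*-3 = -21
Var(S_n) = n*sigma^2 = 7*15 = 105

E[S_7]=-21, Var(S_7)=105


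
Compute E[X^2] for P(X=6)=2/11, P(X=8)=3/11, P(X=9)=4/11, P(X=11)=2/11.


E[X^2] = sum(g(x)*P(x))
= 36*2/11 + 64*3/11 + 81*4/11 + 121*2/11
= 830/11

830/11


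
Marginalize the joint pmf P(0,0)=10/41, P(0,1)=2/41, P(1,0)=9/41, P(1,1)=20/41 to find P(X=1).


P(X=1) = P(1,0)+P(1,1) = 9/41 + 20/41 = 29/41

29/41


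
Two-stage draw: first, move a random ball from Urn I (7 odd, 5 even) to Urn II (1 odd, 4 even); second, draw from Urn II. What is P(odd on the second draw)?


P(transfer odd) = 7/12; P(transfer even) = 5/12
If odd transferred: Urn II has 2 odd of 6, so P(odd|odd moved) = 1/3
If even transferred: Urn II has 1 odd of 6, so P(odd|even moved) = 1/6
By total probability: P(odd) = 7/12*1/3 + 5/12*1/6 = 19/72

19/72


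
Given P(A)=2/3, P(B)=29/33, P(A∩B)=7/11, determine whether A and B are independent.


P(A)*P(B) = 2/3*29/33 = 58/99
P(A∩B) = 7/11 != 58/99, so not independent

No, A and B are not independent


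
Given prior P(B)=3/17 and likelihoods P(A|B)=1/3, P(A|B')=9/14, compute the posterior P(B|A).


P(A) = P(A|B)P(B) + P(A|B')P(B') = 1/3*3/17 + 9/14*14/17 = 10/17
P(B|A) = P(A|B)P(B)/P(A) = (1/17)/(10/17) = 1/10

1/10


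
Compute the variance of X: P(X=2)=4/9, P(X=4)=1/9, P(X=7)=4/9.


E[X] = 40/9, E[X^2] = 76/3
Var(X) = E[X^2] - (E[X])^2 = 76/3 - (40/9)^2 = 452/81

452/81


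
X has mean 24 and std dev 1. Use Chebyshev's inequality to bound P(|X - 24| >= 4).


k = 4/1 = 4
Chebyshev: P(|X-mu| >= k*sigma) <= 1/k^2 = 1/4^2 = 1/16

1/16


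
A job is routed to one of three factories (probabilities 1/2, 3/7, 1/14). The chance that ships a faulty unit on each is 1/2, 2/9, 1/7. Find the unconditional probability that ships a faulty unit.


P(A) = P(A|B1)P(B1) + P(A|B2)P(B2) + P(A|B3)P(B3)
= 1/2*1/2 + 2/9*3/7 + 1/7*1/14
= 1/4 + 2/21 + 1/98 = 209/588

209/588


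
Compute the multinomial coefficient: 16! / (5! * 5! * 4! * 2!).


16! = 20922789888000
Denominator: 5!=120 * 5!=120 * 4!=24 * 2!=2
Coefficient = 20922789888000 / 691200 = 30270240

30270240


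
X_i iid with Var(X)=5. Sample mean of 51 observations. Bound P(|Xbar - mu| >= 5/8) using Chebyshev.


Var(Xbar) = Var(X)/n = 5/51
Chebyshev: P(|Xbar-mu| >= 5/8) <= Var(Xbar)/(5/8)^2 = (5/51)/(25/64) = 64/255

64/255


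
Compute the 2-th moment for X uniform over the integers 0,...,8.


E[X^2] = (1/9) * sum(x^2 for x=0..8)
= 204/9 = 68/3

68/3


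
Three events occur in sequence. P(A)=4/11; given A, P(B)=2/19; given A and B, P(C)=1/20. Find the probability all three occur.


P(A∩B∩C) = P(A) * P(B|A) * P(C|A∩B)
= 4/11 * 2/19 * 1/20
= 8/209 * 1/20 = 2/1045

2/1045


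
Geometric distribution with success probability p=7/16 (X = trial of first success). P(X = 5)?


P(X=5) = (1-p)^4 * p = (9/16)^4 * 7/16
= 6561/65536 * 7/16 = 45927/1048576

45927/1048576


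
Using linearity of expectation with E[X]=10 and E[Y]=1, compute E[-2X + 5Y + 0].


E[-2X + 5Y + 0] = -2*E[X] + 5*E[Y] + 0
= (-2)*(10) + (5)*(1) + (0)
= -20 + 5 + 0 = -15

-15


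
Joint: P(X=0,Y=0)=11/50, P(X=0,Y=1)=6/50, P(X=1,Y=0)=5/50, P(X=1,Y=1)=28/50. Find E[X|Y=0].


P(Y=0) = 16/50
E[X|Y=0] = (0*11 + 1*5)/16 = 5/16

5/16


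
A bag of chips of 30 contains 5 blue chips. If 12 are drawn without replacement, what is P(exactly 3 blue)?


P(X=3) = C(5,3)*C(25,9) / C(30,12)
= 10*2042975 / 86493225
= 20429750/86493225 = 1870/7917

1870/7917


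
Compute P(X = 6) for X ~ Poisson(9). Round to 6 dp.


P(X=6) = e^(-9) * 9^6 / 6!
≈ 0.0001234098041 * 531441 / 720
≈ 0.091090

0.091090


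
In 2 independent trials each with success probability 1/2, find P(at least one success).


P(at least one) = 1 - P(none)
P(none) = (1 - 1/2)^2 = (1/2)^2 = 1/4
P(at least one) = 1 - 1/4 = 3/4

3/4


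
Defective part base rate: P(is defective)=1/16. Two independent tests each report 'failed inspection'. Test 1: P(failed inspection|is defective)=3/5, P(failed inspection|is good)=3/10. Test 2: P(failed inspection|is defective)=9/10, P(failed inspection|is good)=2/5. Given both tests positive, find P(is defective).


After test 1: P(+) = 3/5*1/16 + 3/10*15/16 = 51/160
P(B|+) = (3/80)/(51/160) = 2/17
After test 2 (use post1 as new prior): P(+) = 9/10*2/17 + 2/5*15/17 = 39/85
P(B|+,+) = (9/85)/(39/85) = 3/13

3/13


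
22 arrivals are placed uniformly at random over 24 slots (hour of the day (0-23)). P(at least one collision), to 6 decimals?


P(all different) = prod((24-i)/24 for i=0..21) = 0.000000
P(at least one match) = 1 - 0.000000 = 1.000000

1.000000


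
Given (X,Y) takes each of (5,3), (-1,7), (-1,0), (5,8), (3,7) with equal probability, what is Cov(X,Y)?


E[X]=11/5, E[Y]=5, E[XY]=69/5
Cov(X,Y) = E[XY] - E[X]E[Y] = 69/5 - 11/5*5 = 14/5

14/5


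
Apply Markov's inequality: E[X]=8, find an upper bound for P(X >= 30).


Markov: P(X >= a) <= E[X]/a
P(X >= 30) <= 8/30 = 4/15

4/15


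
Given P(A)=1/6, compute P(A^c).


P(A') = 1 - P(A) = 1 - 1/6 = 5/6

5/6


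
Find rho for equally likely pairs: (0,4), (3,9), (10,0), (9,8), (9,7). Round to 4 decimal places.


Cov(X,Y) = -2.3200, Var(X) = 15.7600, Var(Y) = 10.6400
rho = Cov/(sqrt(VarX)*sqrt(VarY)) = -0.1792

-0.1792


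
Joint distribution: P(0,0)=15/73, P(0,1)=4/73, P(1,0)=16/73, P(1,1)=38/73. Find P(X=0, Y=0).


Read from table: P(X=0, Y=0) = 15/73

15/73


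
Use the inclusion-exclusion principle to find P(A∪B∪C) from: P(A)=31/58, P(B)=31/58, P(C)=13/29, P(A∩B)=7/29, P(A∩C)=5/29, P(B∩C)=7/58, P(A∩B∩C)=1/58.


P(A∪B∪C) = P(A)+P(B)+P(C) - P(AB)-P(AC)-P(BC) + P(ABC)
= 31/58+31/58+13/29 - 7/29-5/29-7/58 + 1/58
= 1

1


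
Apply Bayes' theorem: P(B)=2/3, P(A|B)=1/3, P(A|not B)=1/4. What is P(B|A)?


P(A) = P(A|B)P(B) + P(A|B')P(B') = 1/3*2/3 + 1/4*1/3 = 11/36
P(B|A) = P(A|B)P(B)/P(A) = (2/9)/(11/36) = 8/11

8/11


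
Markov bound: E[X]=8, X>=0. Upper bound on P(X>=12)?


Markov: P(X >= a) <= E[X]/a
P(X >= 12) <= 8/12 = 2/3

2/3


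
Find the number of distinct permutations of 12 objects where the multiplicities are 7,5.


12! = 479001600
Denominator: 7!=5040 * 5!=120
Coefficient = 479001600 / 604800 = 792

792


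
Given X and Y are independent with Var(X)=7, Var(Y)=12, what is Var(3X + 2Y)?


Independence => Cov(X,Y)=0
Var(3X + 2Y) = 3^2*Var(X) + 2^2*Var(Y)
= 9*7 + 4*12 = 111

111


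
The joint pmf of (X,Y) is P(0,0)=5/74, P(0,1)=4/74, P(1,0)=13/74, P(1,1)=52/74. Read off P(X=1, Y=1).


Read from table: P(X=1, Y=1) = 52/74 = 26/37

26/37


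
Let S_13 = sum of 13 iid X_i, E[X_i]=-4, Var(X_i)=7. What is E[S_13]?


E[S_n] = n*E[X_1] = 13*-4 = -52

-52


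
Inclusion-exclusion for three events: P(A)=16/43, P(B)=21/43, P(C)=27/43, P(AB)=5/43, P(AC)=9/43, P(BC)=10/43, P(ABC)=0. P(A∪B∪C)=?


P(A∪B∪C) = P(A)+P(B)+P(C) - P(AB)-P(AC)-P(BC) + P(ABC)
= 16/43+21/43+27/43 - 5/43-9/43-10/43 + 0
= 40/43

40/43


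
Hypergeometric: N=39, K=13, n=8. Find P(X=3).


P(X=3) = C(13,3)*C(26,5) / C(39,8)
= 286*65780 / 61523748
= 18813080/61523748 = 32890/107559

32890/107559


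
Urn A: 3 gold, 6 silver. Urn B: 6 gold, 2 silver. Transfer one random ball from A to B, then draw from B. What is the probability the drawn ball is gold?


P(transfer gold) = 3/9 = 1/3; P(transfer silver) = 2/3
If gold transferred: Urn II has 7 gold of 9, so P(gold|gold moved) = 7/9
If silver transferred: Urn II has 6 gold of 9, so P(gold|silver moved) = 2/3
By total probability: P(gold) = 1/3*7/9 + 2/3*2/3 = 19/27

19/27


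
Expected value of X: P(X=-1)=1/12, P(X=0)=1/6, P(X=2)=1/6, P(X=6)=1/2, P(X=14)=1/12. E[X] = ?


E[X] = sum(x * P(x))
= -1*1/12 + 0*1/6 + 2*1/6 + 6*1/2 + 14*1/12
= 53/12

53/12


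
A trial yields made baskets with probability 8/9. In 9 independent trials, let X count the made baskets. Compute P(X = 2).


P(X=2) = C(9,2) * p^2 * (1-p)^7
= 36 * 64/81 * 1/4782969
= 256/43046721

256/43046721


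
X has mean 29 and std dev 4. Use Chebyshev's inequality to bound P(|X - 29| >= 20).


k = 20/4 = 5
Chebyshev: P(|X-mu| >= k*sigma) <= 1/k^2 = 1/5^2 = 1/25

1/25


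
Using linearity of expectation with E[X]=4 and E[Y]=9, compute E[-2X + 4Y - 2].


E[-2X + 4Y - 2] = -2*E[X] + 4*E[Y] - 2
= (-2)*(4) + (4)*(9) + (-2)
= -8 + 36 - 2 = 26

26


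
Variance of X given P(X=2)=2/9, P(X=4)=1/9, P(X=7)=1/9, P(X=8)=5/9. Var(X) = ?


E[X] = 55/9, E[X^2] = 131/3
Var(X) = E[X^2] - (E[X])^2 = 131/3 - (55/9)^2 = 512/81

512/81


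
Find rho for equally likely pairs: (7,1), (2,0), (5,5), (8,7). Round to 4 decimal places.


Cov(X,Y) = 4.1250, Var(X) = 5.2500, Var(Y) = 8.1875
rho = Cov/(sqrt(VarX)*sqrt(VarY)) = 0.6292

0.6292


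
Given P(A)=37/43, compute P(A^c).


P(A') = 1 - P(A) = 1 - 37/43 = 6/43

6/43


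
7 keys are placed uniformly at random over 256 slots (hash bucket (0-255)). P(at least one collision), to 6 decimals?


P(all different) = prod((256-i)/256 for i=0..6) = 0.920596
P(at least one match) = 1 - 0.920596 = 0.079404

0.079404


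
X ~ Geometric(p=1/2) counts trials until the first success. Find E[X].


For geometric (trials until first success), E[X] = 1/p = 1/(1/2) = 2

2


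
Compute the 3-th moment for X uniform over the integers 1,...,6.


E[X^3] = (1/6) * sum(x^3 for x=1..6)
= 441/6 = 147/2

147/2


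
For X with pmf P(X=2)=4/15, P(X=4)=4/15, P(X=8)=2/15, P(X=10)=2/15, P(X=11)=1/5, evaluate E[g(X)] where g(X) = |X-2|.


E[|X-2|] = sum(g(x)*P(x))
= 0*4/15 + 2*4/15 + 6*2/15 + 8*2/15 + 9*1/5
= 21/5

21/5


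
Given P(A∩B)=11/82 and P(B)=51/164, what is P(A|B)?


P(A|B) = P(A∩B)/P(B) = (22/164)/(51/164) = 22/51

22/51


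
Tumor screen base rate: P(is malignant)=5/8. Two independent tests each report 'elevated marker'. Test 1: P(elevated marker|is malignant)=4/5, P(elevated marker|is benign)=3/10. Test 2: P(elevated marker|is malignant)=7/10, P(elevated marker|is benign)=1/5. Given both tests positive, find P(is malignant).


After test 1: P(+) = 4/5*5/8 + 3/10*3/8 = 49/80
P(B|+) = (1/2)/(49/80) = 40/49
After test 2 (use post1 as new prior): P(+) = 7/10*40/49 + 1/5*9/49 = 149/245
P(B|+,+) = (4/7)/(149/245) = 140/149

140/149


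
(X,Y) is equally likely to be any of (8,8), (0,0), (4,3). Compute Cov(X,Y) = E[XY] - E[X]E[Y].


E[X]=4, E[Y]=11/3, E[XY]=76/3
Cov(X,Y) = E[XY] - E[X]E[Y] = 76/3 - 4*11/3 = 32/3

32/3


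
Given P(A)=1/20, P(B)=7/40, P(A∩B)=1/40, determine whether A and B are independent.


P(A)*P(B) = 1/20*7/40 = 7/800
P(A∩B) = 1/40 != 7/800, so not independent

No, A and B are not independent


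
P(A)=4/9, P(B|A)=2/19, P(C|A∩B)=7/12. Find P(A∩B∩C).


P(A∩B∩C) = P(A) * P(B|A) * P(C|A∩B)
= 4/9 * 2/19 * 7/12
= 8/171 * 7/12 = 14/513

14/513


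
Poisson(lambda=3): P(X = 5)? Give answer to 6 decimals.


P(X=5) = e^(-3) * 3^5 / 5!
≈ 0.04978706837 * 243 / 120
≈ 0.100819

0.100819


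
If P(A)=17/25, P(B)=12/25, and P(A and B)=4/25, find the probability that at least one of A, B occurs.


P(A∪B) = P(A) + P(B) - P(A∩B)
= 17/25 + 12/25 - 4/25 = 1

1


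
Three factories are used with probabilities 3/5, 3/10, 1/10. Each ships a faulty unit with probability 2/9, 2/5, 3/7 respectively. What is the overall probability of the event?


P(A) = P(A|B1)P(B1) + P(A|B2)P(B2) + P(A|B3)P(B3)
= 2/9*3/5 + 2/5*3/10 + 3/7*1/10
= 2/15 + 3/25 + 3/70 = 311/1050

311/1050


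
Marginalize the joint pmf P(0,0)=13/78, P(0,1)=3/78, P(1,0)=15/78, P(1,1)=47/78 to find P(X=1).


P(X=1) = P(1,0)+P(1,1) = 15/78 + 47/78 = 62/78 = 31/39

31/39


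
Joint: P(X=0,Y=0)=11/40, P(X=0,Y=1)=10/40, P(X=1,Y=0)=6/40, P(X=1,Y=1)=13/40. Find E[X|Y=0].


P(Y=0) = 17/40
E[X|Y=0] = (0*11 + 1*6)/17 = 6/17

6/17


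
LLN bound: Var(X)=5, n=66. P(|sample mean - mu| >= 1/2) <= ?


Var(Xbar) = Var(X)/n = 5/66
Chebyshev: P(|Xbar-mu| >= 1/2) <= Var(Xbar)/(1/2)^2 = (5/66)/(1/4) = 10/33

10/33


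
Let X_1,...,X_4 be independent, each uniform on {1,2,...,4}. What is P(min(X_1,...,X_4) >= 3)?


P(min >= 3) = P(all X_i >= 3) = (P(X_1 >= 3))^4
= (2/4)^4 = (1/2)^4 = 1/16

1/16


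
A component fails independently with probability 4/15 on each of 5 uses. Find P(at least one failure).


P(at least one) = 1 - P(none)
P(none) = (1 - 4/15)^5 = (11/15)^5 = 161051/759375
P(at least one) = 1 - 161051/759375 = 598324/759375

598324/759375


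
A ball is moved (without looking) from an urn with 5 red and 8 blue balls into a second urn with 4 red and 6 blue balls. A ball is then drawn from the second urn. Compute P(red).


P(transfer red) = 5/13; P(transfer blue) = 8/13
If red transferred: Urn II has 5 red of 11, so P(red|red moved) = 5/11
If blue transferred: Urn II has 4 red of 11, so P(red|blue moved) = 4/11
By total probability: P(red) = 5/13*5/11 + 8/13*4/11 = 57/143

57/143


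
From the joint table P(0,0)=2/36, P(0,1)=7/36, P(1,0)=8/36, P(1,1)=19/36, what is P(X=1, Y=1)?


Read from table: P(X=1, Y=1) = 19/36

19/36


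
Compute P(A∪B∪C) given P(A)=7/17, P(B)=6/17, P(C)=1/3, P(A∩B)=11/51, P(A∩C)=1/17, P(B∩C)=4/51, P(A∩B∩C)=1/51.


P(A∪B∪C) = P(A)+P(B)+P(C) - P(AB)-P(AC)-P(BC) + P(ABC)
= 7/17+6/17+1/3 - 11/51-1/17-4/51 + 1/51
= 13/17

13/17


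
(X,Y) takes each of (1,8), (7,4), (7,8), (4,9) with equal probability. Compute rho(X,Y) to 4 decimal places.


Cov(X,Y) = -2.4375, Var(X) = 6.1875, Var(Y) = 3.6875
rho = Cov/(sqrt(VarX)*sqrt(VarY)) = -0.5103

-0.5103


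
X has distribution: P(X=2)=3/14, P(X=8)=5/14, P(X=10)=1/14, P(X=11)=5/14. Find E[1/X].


E[1/X] = sum(g(x)*P(x))
= 1/2*3/14 + 1/8*5/14 + 1/10*1/14 + 1/11*5/14
= 1179/6160

1179/6160
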